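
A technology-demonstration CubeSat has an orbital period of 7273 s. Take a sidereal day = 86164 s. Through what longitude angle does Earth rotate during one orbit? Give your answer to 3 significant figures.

During one orbit Earth rotates (7273.0 / 86164) × 360° = 30.39°.

30.4°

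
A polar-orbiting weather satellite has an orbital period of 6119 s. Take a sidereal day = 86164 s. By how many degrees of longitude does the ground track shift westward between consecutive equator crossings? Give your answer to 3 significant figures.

During one orbit Earth rotates (6119.0 / 86164) × 360° = 25.57°.

25.6°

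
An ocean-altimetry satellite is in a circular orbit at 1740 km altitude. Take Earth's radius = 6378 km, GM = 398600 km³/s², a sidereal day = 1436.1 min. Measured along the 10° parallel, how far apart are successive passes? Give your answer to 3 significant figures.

Semi-major axis a = 6378 + 1740 = 8118 km. Period T = 2π√(a³/μ) = 2π√(8118³/398600) = 7279.2 s = 121.32 min.
Node shift per orbit = (7279.2/86166) × 360° = 30.41°.
Equatorial spacing = 30.41 × 111.3 km/° = 3385 km.
At 10° latitude, spacing = 3385 × cos(10°) = 3334 km.

3330 km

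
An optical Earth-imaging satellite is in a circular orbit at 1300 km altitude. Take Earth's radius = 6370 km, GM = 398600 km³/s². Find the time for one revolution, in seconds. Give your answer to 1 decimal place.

6685.0 seconds

Semi-major axis a = 6370 + 1300 = 7670 km. Period T = 2π√(a³/μ) = 2π√(7670³/398600) = 6685.0 s = 111.42 min.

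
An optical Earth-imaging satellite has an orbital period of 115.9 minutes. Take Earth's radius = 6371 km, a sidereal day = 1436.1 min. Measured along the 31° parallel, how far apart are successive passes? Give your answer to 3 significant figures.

T = 115.9 min = 6954.0 s.
Node shift per orbit = (6954.0/86166) × 360° = 29.05°.
Equatorial spacing = 29.05 × 111.2 km/° = 3231 km.
At 31° latitude, spacing = 3231 × cos(31°) = 2769 km.

2770 km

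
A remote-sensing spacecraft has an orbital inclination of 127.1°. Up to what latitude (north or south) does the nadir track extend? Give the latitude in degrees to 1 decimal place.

52.9°

Retrograde orbit: the ground track reaches ±(180° − i) = ±(180 − 127.1) = ±52.9°.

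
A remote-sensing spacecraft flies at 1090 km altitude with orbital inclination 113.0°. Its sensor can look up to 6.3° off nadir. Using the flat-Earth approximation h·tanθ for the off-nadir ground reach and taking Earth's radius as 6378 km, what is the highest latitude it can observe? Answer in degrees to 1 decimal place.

Retrograde orbit: the ground track reaches ±(180° − i) = ±(180 − 113.0) = ±67.0°.
Sensor half-swath on the ground ≈ 1090·tan(6.3°) = 120 km = 1.08° of latitude.
Maximum observable latitude ≈ 67.0 + 1.08 = 68.1°.

68.1°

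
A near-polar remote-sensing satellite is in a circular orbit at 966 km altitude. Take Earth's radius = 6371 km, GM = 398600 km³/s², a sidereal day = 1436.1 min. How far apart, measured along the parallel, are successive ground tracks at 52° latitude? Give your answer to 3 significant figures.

Semi-major axis a = 6371 + 966 = 7337 km. Period T = 2π√(a³/μ) = 2π√(7337³/398600) = 6254.4 s = 104.24 min.
Node shift per orbit = (6254.4/86166) × 360° = 26.13°.
Equatorial spacing = 26.13 × 111.2 km/° = 2906 km.
At 52° latitude, spacing = 2906 × cos(52°) = 1789 km.

1790 km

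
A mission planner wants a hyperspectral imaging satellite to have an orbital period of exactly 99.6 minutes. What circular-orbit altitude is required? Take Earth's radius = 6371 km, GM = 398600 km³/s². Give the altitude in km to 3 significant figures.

747 km

T = 99.6 min = 5976.0 s.
From T = 2π√(a³/μ): a = (μ T²/4π²)^(1/3) = (398600 × 5976.0² / 4π²)^(1/3) = 7118 km.
Altitude h = a − R = 7118 − 6371 = 747 km.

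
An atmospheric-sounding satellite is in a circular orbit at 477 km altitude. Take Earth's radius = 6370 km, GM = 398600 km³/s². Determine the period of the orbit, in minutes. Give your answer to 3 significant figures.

Semi-major axis a = 6370 + 477 = 6847 km. Period T = 2π√(a³/μ) = 2π√(6847³/398600) = 5638.5 s = 93.97 min.

94.0 min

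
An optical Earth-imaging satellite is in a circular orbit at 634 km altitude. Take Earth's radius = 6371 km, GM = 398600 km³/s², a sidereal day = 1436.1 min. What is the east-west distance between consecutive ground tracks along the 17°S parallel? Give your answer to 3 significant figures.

2590 km

Semi-major axis a = 6371 + 634 = 7005 km. Period T = 2π√(a³/μ) = 2π√(7005³/398600) = 5834.8 s = 97.25 min.
Node shift per orbit = (5834.8/86166) × 360° = 24.38°.
Equatorial spacing = 24.38 × 111.2 km/° = 2711 km.
At 17° latitude, spacing = 2711 × cos(17°) = 2592 km.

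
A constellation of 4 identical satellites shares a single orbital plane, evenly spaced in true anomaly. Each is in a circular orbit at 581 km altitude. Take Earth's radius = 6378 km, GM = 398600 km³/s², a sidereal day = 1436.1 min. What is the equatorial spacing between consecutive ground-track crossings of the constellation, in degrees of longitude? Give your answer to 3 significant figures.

Semi-major axis a = 6378 + 581 = 6959 km. Period T = 2π√(a³/μ) = 2π√(6959³/398600) = 5777.4 s = 96.29 min.
Single-satellite node shift = (5777.4/86166) × 360° = 24.14°.
With 4 satellites evenly phased, successive equator crossings are 24.14/4 = 6.034° apart.

6.03°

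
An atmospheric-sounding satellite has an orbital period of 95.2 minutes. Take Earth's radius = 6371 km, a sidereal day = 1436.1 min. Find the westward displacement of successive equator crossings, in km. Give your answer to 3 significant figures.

2650 km

T = 95.2 min = 5712.0 s.
During one orbit Earth rotates (5712.0 / 86166) × 360° = 23.86°.
At the equator that is 23.86° × (2π·6371/360) km/° = 23.86 × 111.2 = 2654 km.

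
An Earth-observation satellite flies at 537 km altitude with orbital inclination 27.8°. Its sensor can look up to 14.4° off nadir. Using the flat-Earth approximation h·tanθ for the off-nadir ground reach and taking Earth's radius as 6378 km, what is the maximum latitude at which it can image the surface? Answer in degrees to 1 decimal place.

For a prograde orbit the ground track reaches latitude ±i = ±27.8°.
Sensor half-swath on the ground ≈ 537·tan(14.4°) = 138 km = 1.24° of latitude.
Maximum observable latitude ≈ 27.8 + 1.24 = 29.0°.

29.0°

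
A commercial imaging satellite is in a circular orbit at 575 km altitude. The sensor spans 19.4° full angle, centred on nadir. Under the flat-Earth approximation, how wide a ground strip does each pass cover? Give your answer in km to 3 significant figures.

197 km

Half-angle = 19.4°/2 = 9.7°.
Swath width ≈ 2h·tan(θ/2) = 2 × 575 × tan(9.7°) = 196.6 km.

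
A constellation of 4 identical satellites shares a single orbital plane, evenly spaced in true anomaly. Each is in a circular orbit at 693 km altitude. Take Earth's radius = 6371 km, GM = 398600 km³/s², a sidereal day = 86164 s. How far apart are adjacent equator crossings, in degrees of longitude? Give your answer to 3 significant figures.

6.17°

Semi-major axis a = 6371 + 693 = 7064 km. Period T = 2π√(a³/μ) = 2π√(7064³/398600) = 5908.6 s = 98.48 min.
Single-satellite node shift = (5908.6/86164) × 360° = 24.69°.
With 4 satellites evenly phased, successive equator crossings are 24.69/4 = 6.172° apart.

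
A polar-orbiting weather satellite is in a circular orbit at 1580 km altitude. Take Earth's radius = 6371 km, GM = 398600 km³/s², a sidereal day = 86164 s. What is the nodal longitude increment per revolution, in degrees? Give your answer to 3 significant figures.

29.5°

Semi-major axis a = 6371 + 1580 = 7951 km. Period T = 2π√(a³/μ) = 2π√(7951³/398600) = 7055.8 s = 117.60 min.
During one orbit Earth rotates (7055.8 / 86164) × 360° = 29.48°.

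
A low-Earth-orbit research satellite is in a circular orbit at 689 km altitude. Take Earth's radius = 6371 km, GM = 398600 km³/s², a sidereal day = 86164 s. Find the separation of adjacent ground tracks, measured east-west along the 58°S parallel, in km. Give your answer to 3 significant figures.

Semi-major axis a = 6371 + 689 = 7060 km. Period T = 2π√(a³/μ) = 2π√(7060³/398600) = 5903.6 s = 98.39 min.
Node shift per orbit = (5903.6/86164) × 360° = 24.67°.
Equatorial spacing = 24.67 × 111.2 km/° = 2743 km.
At 58° latitude, spacing = 2743 × cos(58°) = 1453 km.

1450 km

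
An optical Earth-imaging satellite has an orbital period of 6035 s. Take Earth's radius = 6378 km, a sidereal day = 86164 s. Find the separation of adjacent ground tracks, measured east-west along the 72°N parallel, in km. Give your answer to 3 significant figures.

Node shift per orbit = (6035.0/86164) × 360° = 25.21°.
Equatorial spacing = 25.21 × 111.3 km/° = 2807 km.
At 72° latitude, spacing = 2807 × cos(72°) = 867 km.

867 km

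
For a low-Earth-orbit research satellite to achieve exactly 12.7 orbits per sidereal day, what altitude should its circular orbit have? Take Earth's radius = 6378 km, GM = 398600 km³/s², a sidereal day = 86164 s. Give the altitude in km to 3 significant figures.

1370 km

Required period T = 86164 / 12.7 = 6784.6 s.
From T = 2π√(a³/μ): a = (μ T²/4π²)^(1/3) = (398600 × 6784.6² / 4π²)^(1/3) = 7746 km.
Altitude h = a − R = 7746 − 6378 = 1368 km.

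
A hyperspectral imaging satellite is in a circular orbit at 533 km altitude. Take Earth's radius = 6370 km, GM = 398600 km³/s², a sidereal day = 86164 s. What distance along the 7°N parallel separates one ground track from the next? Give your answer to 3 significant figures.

2630 km

Semi-major axis a = 6370 + 533 = 6903 km. Period T = 2π√(a³/μ) = 2π√(6903³/398600) = 5707.8 s = 95.13 min.
Node shift per orbit = (5707.8/86164) × 360° = 23.85°.
Equatorial spacing = 23.85 × 111.2 km/° = 2651 km.
At 7° latitude, spacing = 2651 × cos(7°) = 2632 km.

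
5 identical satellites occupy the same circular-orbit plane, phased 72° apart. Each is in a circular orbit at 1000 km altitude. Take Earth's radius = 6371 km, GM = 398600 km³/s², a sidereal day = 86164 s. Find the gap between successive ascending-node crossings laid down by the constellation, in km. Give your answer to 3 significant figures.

585 km

Semi-major axis a = 6371 + 1000 = 7371 km. Period T = 2π√(a³/μ) = 2π√(7371³/398600) = 6298.0 s = 104.97 min.
Single-satellite node shift = (6298.0/86164) × 360° = 26.31°.
With 5 satellites evenly phased, successive equator crossings are 26.31/5 = 5.263° apart.
That is 5.263 × 111.2 = 585 km at the equator.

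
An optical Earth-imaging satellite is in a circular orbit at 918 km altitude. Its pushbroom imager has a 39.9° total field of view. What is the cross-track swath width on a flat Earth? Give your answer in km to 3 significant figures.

Half-angle = 39.9°/2 = 19.95°.
Swath width ≈ 2h·tan(θ/2) = 2 × 918 × tan(19.95°) = 666.4 km.

666 km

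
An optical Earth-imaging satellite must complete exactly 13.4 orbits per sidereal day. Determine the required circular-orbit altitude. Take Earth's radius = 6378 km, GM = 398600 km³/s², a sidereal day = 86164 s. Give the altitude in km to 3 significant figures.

Required period T = 86164 / 13.4 = 6430.1 s.
From T = 2π√(a³/μ): a = (μ T²/4π²)^(1/3) = (398600 × 6430.1² / 4π²)^(1/3) = 7474 km.
Altitude h = a − R = 7474 − 6378 = 1096 km.

1100 km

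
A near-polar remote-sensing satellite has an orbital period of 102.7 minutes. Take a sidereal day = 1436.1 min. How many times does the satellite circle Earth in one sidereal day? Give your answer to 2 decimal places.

T = 102.7 min = 6162.0 s.
Orbits per sidereal day = 86166 / 6162.0 = 13.983.

13.98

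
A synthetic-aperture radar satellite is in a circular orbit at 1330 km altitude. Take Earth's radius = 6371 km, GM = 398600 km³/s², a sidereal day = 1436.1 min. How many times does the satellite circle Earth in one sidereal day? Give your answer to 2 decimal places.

Semi-major axis a = 6371 + 1330 = 7701 km. Period T = 2π√(a³/μ) = 2π√(7701³/398600) = 6725.6 s = 112.09 min.
Orbits per sidereal day = 86166 / 6725.6 = 12.812.

12.81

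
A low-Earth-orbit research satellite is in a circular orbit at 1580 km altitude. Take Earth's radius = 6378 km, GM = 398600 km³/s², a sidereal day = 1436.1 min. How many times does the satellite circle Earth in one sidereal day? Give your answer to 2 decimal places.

12.20

Semi-major axis a = 6378 + 1580 = 7958 km. Period T = 2π√(a³/μ) = 2π√(7958³/398600) = 7065.1 s = 117.75 min.
Orbits per sidereal day = 86166 / 7065.1 = 12.196.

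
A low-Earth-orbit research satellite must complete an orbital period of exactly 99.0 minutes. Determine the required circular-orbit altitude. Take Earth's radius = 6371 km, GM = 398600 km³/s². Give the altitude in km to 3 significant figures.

718 km

T = 99.0 min = 5940.0 s.
From T = 2π√(a³/μ): a = (μ T²/4π²)^(1/3) = (398600 × 5940.0² / 4π²)^(1/3) = 7089 km.
Altitude h = a − R = 7089 − 6371 = 718 km.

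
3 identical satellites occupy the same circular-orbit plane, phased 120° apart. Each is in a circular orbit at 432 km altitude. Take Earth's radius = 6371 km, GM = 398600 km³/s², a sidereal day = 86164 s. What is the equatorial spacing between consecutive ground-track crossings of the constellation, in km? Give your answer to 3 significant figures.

865 km

Semi-major axis a = 6371 + 432 = 6803 km. Period T = 2π√(a³/μ) = 2π√(6803³/398600) = 5584.2 s = 93.07 min.
Single-satellite node shift = (5584.2/86164) × 360° = 23.33°.
With 3 satellites evenly phased, successive equator crossings are 23.33/3 = 7.777° apart.
That is 7.777 × 111.2 = 865 km at the equator.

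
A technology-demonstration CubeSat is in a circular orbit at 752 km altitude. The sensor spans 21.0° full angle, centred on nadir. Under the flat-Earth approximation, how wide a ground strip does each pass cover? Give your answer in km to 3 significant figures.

Half-angle = 21.0°/2 = 10.5°.
Swath width ≈ 2h·tan(θ/2) = 2 × 752 × tan(10.5°) = 278.7 km.

279 km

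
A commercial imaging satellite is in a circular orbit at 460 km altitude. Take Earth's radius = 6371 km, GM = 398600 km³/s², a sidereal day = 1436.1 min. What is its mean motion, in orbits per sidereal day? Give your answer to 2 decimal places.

15.34

Semi-major axis a = 6371 + 460 = 6831 km. Period T = 2π√(a³/μ) = 2π√(6831³/398600) = 5618.7 s = 93.65 min.
Orbits per sidereal day = 86166 / 5618.7 = 15.336.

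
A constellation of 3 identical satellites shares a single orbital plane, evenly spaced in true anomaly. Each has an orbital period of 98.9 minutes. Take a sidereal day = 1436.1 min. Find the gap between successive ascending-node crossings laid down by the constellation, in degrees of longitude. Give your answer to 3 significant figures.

8.26°

T = 98.9 min = 5934.0 s.
Single-satellite node shift = (5934.0/86166) × 360° = 24.79°.
With 3 satellites evenly phased, successive equator crossings are 24.79/3 = 8.264° apart.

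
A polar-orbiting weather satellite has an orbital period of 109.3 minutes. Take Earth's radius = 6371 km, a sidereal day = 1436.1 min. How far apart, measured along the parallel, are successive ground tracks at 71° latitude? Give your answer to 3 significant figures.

T = 109.3 min = 6558.0 s.
Node shift per orbit = (6558.0/86166) × 360° = 27.40°.
Equatorial spacing = 27.40 × 111.2 km/° = 3047 km.
At 71° latitude, spacing = 3047 × cos(71°) = 992 km.

992 km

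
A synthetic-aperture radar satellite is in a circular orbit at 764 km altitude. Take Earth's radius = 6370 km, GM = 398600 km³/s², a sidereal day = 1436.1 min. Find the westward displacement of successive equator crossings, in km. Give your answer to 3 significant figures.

Semi-major axis a = 6370 + 764 = 7134 km. Period T = 2π√(a³/μ) = 2π√(7134³/398600) = 5996.7 s = 99.94 min.
During one orbit Earth rotates (5996.7 / 86166) × 360° = 25.05°.
At the equator that is 25.05° × (2π·6370/360) km/° = 25.05 × 111.2 = 2785 km.

2790 km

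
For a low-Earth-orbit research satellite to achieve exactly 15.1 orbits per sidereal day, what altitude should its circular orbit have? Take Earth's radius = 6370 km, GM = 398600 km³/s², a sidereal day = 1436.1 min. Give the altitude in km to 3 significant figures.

532 km

Required period T = 86166 / 15.1 = 5706.4 s.
From T = 2π√(a³/μ): a = (μ T²/4π²)^(1/3) = (398600 × 5706.4² / 4π²)^(1/3) = 6902 km.
Altitude h = a − R = 6902 − 6370 = 532 km.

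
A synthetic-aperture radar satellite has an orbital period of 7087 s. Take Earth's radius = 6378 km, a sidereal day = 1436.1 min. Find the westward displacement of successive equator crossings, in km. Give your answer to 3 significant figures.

3300 km

During one orbit Earth rotates (7087.0 / 86166) × 360° = 29.61°.
At the equator that is 29.61° × (2π·6378/360) km/° = 29.61 × 111.3 = 3296 km.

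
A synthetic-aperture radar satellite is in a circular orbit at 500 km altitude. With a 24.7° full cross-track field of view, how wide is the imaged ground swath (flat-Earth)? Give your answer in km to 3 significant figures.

219 km

Half-angle = 24.7°/2 = 12.35°.
Swath width ≈ 2h·tan(θ/2) = 2 × 500 × tan(12.35°) = 218.9 km.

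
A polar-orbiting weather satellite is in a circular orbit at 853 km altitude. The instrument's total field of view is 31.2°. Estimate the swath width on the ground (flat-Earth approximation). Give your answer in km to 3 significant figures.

476 km

Half-angle = 31.2°/2 = 15.6°.
Swath width ≈ 2h·tan(θ/2) = 2 × 853 × tan(15.6°) = 476.3 km.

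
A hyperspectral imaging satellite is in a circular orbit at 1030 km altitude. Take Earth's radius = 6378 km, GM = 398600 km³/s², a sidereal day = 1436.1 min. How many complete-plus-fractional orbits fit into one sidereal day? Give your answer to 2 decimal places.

Semi-major axis a = 6378 + 1030 = 7408 km. Period T = 2π√(a³/μ) = 2π√(7408³/398600) = 6345.5 s = 105.76 min.
Orbits per sidereal day = 86166 / 6345.5 = 13.579.

13.58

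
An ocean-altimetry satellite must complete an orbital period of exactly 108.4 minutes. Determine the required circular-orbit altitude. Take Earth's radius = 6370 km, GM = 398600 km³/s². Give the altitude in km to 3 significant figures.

1160 km

T = 108.4 min = 6504.0 s.
From T = 2π√(a³/μ): a = (μ T²/4π²)^(1/3) = (398600 × 6504.0² / 4π²)^(1/3) = 7531 km.
Altitude h = a − R = 7531 − 6370 = 1161 km.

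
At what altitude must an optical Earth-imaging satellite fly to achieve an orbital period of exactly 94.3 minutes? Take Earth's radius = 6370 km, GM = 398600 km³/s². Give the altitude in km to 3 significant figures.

T = 94.3 min = 5658.0 s.
From T = 2π√(a³/μ): a = (μ T²/4π²)^(1/3) = (398600 × 5658.0² / 4π²)^(1/3) = 6863 km.
Altitude h = a − R = 6863 − 6370 = 493 km.

493 km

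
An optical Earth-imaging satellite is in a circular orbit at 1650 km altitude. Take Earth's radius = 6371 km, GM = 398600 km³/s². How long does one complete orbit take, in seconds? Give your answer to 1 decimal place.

7149.1 seconds

Semi-major axis a = 6371 + 1650 = 8021 km. Period T = 2π√(a³/μ) = 2π√(8021³/398600) = 7149.1 s = 119.15 min.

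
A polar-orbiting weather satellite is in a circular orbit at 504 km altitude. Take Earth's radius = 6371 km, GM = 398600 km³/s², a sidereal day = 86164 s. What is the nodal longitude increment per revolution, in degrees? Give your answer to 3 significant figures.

23.7°

Semi-major axis a = 6371 + 504 = 6875 km. Period T = 2π√(a³/μ) = 2π√(6875³/398600) = 5673.1 s = 94.55 min.
During one orbit Earth rotates (5673.1 / 86164) × 360° = 23.70°.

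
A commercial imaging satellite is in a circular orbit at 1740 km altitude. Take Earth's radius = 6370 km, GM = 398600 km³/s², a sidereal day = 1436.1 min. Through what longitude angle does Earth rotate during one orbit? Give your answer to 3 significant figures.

Semi-major axis a = 6370 + 1740 = 8110 km. Period T = 2π√(a³/μ) = 2π√(8110³/398600) = 7268.5 s = 121.14 min.
During one orbit Earth rotates (7268.5 / 86166) × 360° = 30.37°.

30.4°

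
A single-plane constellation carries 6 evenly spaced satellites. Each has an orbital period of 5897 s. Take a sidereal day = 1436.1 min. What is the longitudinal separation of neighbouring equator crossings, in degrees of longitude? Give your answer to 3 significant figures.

Single-satellite node shift = (5897.0/86166) × 360° = 24.64°.
With 6 satellites evenly phased, successive equator crossings are 24.64/6 = 4.106° apart.

4.11°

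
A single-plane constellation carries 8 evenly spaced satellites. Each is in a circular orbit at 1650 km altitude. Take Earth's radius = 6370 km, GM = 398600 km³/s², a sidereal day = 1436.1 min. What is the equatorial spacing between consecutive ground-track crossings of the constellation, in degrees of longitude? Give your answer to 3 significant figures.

3.73°

Semi-major axis a = 6370 + 1650 = 8020 km. Period T = 2π√(a³/μ) = 2π√(8020³/398600) = 7147.8 s = 119.13 min.
Single-satellite node shift = (7147.8/86166) × 360° = 29.86°.
With 8 satellites evenly phased, successive equator crossings are 29.86/8 = 3.733° apart.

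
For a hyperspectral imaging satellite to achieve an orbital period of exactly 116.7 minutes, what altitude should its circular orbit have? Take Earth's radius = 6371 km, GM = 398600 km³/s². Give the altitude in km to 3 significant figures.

1540 km

T = 116.7 min = 7002.0 s.
From T = 2π√(a³/μ): a = (μ T²/4π²)^(1/3) = (398600 × 7002.0² / 4π²)^(1/3) = 7911 km.
Altitude h = a − R = 7911 − 6371 = 1540 km.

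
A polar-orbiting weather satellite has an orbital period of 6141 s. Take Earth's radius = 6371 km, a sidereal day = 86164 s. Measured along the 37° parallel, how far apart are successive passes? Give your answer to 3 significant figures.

Node shift per orbit = (6141.0/86164) × 360° = 25.66°.
Equatorial spacing = 25.66 × 111.2 km/° = 2853 km.
At 37° latitude, spacing = 2853 × cos(37°) = 2279 km.

2280 km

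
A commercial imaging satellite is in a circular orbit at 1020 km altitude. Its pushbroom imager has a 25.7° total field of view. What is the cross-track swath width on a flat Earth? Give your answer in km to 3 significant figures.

465 km

Half-angle = 25.7°/2 = 12.85°.
Swath width ≈ 2h·tan(θ/2) = 2 × 1020 × tan(12.85°) = 465.3 km.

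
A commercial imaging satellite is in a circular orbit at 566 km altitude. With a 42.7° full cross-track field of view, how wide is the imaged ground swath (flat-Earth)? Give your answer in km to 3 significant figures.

442 km

Half-angle = 42.7°/2 = 21.35°.
Swath width ≈ 2h·tan(θ/2) = 2 × 566 × tan(21.35°) = 442.5 km.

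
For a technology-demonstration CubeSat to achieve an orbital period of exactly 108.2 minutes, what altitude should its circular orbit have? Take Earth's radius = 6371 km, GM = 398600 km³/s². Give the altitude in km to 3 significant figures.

T = 108.2 min = 6492.0 s.
From T = 2π√(a³/μ): a = (μ T²/4π²)^(1/3) = (398600 × 6492.0² / 4π²)^(1/3) = 7522 km.
Altitude h = a − R = 7522 − 6371 = 1151 km.

1150 km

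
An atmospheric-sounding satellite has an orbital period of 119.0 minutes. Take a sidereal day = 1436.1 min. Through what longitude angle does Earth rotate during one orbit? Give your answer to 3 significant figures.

T = 119.0 min = 7140.0 s.
During one orbit Earth rotates (7140.0 / 86166) × 360° = 29.83°.

29.8°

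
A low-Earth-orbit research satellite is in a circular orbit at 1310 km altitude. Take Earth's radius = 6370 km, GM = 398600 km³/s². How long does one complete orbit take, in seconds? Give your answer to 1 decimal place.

6698.1 seconds

Semi-major axis a = 6370 + 1310 = 7680 km. Period T = 2π√(a³/μ) = 2π√(7680³/398600) = 6698.1 s = 111.64 min.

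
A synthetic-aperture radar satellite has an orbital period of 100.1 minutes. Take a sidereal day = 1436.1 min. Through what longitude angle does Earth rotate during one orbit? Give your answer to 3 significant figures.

T = 100.1 min = 6006.0 s.
During one orbit Earth rotates (6006.0 / 86166) × 360° = 25.09°.

25.1°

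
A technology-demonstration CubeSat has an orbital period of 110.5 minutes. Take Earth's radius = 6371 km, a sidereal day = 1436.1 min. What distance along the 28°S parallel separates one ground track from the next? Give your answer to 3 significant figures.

T = 110.5 min = 6630.0 s.
Node shift per orbit = (6630.0/86166) × 360° = 27.70°.
Equatorial spacing = 27.70 × 111.2 km/° = 3080 km.
At 28° latitude, spacing = 3080 × cos(28°) = 2720 km.

2720 km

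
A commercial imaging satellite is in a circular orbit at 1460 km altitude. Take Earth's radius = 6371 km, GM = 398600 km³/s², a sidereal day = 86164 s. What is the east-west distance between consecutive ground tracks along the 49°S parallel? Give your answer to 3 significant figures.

2100 km

Semi-major axis a = 6371 + 1460 = 7831 km. Period T = 2π√(a³/μ) = 2π√(7831³/398600) = 6896.6 s = 114.94 min.
Node shift per orbit = (6896.6/86164) × 360° = 28.81°.
Equatorial spacing = 28.81 × 111.2 km/° = 3204 km.
At 49° latitude, spacing = 3204 × cos(49°) = 2102 km.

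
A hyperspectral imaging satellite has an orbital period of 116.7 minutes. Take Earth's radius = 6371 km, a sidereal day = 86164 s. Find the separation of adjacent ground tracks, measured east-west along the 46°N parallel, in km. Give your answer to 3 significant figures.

T = 116.7 min = 7002.0 s.
Node shift per orbit = (7002.0/86164) × 360° = 29.25°.
Equatorial spacing = 29.25 × 111.2 km/° = 3253 km.
At 46° latitude, spacing = 3253 × cos(46°) = 2260 km.

2260 km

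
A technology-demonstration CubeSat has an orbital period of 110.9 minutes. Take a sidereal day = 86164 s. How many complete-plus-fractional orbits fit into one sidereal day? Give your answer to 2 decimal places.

12.95

T = 110.9 min = 6654.0 s.
Orbits per sidereal day = 86164 / 6654.0 = 12.949.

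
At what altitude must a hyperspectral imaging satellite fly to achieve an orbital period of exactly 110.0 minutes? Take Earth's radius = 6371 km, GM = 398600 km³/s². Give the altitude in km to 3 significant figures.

T = 110.0 min = 6600.0 s.
From T = 2π√(a³/μ): a = (μ T²/4π²)^(1/3) = (398600 × 6600.0² / 4π²)^(1/3) = 7605 km.
Altitude h = a − R = 7605 − 6371 = 1234 km.

1230 km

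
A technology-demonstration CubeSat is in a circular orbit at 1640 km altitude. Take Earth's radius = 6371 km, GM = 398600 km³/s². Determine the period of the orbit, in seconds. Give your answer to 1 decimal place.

Semi-major axis a = 6371 + 1640 = 8011 km. Period T = 2π√(a³/μ) = 2π√(8011³/398600) = 7135.8 s = 118.93 min.

7135.8 seconds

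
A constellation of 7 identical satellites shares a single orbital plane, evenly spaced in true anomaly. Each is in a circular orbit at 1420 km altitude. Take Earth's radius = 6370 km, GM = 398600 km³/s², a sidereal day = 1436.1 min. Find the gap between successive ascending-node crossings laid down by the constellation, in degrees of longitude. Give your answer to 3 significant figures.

4.08°

Semi-major axis a = 6370 + 1420 = 7790 km. Period T = 2π√(a³/μ) = 2π√(7790³/398600) = 6842.5 s = 114.04 min.
Single-satellite node shift = (6842.5/86166) × 360° = 28.59°.
With 7 satellites evenly phased, successive equator crossings are 28.59/7 = 4.084° apart.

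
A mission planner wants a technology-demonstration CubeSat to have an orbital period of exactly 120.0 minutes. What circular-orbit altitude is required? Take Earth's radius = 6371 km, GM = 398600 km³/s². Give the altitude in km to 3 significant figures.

1690 km

T = 120.0 min = 7200.0 s.
From T = 2π√(a³/μ): a = (μ T²/4π²)^(1/3) = (398600 × 7200.0² / 4π²)^(1/3) = 8059 km.
Altitude h = a − R = 8059 − 6371 = 1688 km.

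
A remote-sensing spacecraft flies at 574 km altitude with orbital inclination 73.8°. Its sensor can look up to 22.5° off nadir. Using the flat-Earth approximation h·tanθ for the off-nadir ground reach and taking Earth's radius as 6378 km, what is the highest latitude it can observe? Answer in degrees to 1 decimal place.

For a prograde orbit the ground track reaches latitude ±i = ±73.8°.
Sensor half-swath on the ground ≈ 574·tan(22.5°) = 238 km = 2.14° of latitude.
Maximum observable latitude ≈ 73.8 + 2.14 = 75.9°.

75.9°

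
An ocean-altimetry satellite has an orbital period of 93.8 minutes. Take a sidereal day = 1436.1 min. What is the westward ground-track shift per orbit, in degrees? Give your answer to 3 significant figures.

T = 93.8 min = 5628.0 s.
During one orbit Earth rotates (5628.0 / 86166) × 360° = 23.51°.

23.5°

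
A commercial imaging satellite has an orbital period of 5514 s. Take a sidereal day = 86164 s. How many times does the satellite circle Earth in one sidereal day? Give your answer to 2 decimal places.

Orbits per sidereal day = 86164 / 5514.0 = 15.626.

15.63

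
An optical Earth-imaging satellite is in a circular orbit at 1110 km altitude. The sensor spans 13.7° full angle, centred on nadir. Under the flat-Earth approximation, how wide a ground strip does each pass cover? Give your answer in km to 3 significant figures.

267 km

Half-angle = 13.7°/2 = 6.85°.
Swath width ≈ 2h·tan(θ/2) = 2 × 1110 × tan(6.85°) = 266.7 km.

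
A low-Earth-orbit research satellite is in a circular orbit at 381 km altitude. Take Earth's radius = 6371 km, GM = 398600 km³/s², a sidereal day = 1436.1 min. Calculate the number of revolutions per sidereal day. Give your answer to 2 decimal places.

Semi-major axis a = 6371 + 381 = 6752 km. Period T = 2π√(a³/μ) = 2π√(6752³/398600) = 5521.5 s = 92.03 min.
Orbits per sidereal day = 86166 / 5521.5 = 15.605.

15.61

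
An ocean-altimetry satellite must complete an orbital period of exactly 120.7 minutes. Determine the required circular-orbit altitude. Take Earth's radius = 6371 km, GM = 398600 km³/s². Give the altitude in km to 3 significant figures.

T = 120.7 min = 7242.0 s.
From T = 2π√(a³/μ): a = (μ T²/4π²)^(1/3) = (398600 × 7242.0² / 4π²)^(1/3) = 8090 km.
Altitude h = a − R = 8090 − 6371 = 1719 km.

1720 km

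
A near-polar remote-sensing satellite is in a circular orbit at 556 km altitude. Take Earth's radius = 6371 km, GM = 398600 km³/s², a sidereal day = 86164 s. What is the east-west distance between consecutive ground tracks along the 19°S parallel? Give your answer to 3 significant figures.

Semi-major axis a = 6371 + 556 = 6927 km. Period T = 2π√(a³/μ) = 2π√(6927³/398600) = 5737.6 s = 95.63 min.
Node shift per orbit = (5737.6/86164) × 360° = 23.97°.
Equatorial spacing = 23.97 × 111.2 km/° = 2666 km.
At 19° latitude, spacing = 2666 × cos(19°) = 2520 km.

2520 km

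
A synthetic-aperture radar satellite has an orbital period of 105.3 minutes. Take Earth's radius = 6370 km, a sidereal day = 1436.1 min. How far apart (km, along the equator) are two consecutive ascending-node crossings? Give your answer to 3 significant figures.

T = 105.3 min = 6318.0 s.
During one orbit Earth rotates (6318.0 / 86166) × 360° = 26.40°.
At the equator that is 26.40° × (2π·6370/360) km/° = 26.40 × 111.2 = 2935 km.

2930 km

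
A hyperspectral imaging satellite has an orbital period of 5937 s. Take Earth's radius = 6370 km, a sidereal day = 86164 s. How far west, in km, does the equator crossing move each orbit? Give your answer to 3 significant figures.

During one orbit Earth rotates (5937.0 / 86164) × 360° = 24.81°.
At the equator that is 24.81° × (2π·6370/360) km/° = 24.81 × 111.2 = 2758 km.

2760 km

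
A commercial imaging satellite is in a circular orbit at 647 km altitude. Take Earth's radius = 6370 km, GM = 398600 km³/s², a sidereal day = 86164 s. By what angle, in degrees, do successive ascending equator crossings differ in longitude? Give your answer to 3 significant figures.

Semi-major axis a = 6370 + 647 = 7017 km. Period T = 2π√(a³/μ) = 2π√(7017³/398600) = 5849.8 s = 97.50 min.
During one orbit Earth rotates (5849.8 / 86164) × 360° = 24.44°.

24.4°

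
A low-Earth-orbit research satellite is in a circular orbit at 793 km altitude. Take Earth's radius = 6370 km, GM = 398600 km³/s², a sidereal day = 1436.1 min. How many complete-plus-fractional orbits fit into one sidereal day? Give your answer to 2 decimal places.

14.28

Semi-major axis a = 6370 + 793 = 7163 km. Period T = 2π√(a³/μ) = 2π√(7163³/398600) = 6033.3 s = 100.55 min.
Orbits per sidereal day = 86166 / 6033.3 = 14.282.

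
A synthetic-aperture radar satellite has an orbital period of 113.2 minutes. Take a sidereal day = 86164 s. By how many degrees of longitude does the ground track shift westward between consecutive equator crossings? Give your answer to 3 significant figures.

T = 113.2 min = 6792.0 s.
During one orbit Earth rotates (6792.0 / 86164) × 360° = 28.38°.

28.4°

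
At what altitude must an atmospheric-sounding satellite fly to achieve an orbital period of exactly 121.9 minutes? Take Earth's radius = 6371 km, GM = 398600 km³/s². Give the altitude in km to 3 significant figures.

1770 km

T = 121.9 min = 7314.0 s.
From T = 2π√(a³/μ): a = (μ T²/4π²)^(1/3) = (398600 × 7314.0² / 4π²)^(1/3) = 8144 km.
Altitude h = a − R = 8144 − 6371 = 1773 km.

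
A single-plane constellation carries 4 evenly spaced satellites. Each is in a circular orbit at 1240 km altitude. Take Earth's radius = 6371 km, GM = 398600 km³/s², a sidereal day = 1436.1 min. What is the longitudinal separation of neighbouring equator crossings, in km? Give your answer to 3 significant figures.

Semi-major axis a = 6371 + 1240 = 7611 km. Period T = 2π√(a³/μ) = 2π√(7611³/398600) = 6608.1 s = 110.13 min.
Single-satellite node shift = (6608.1/86166) × 360° = 27.61°.
With 4 satellites evenly phased, successive equator crossings are 27.61/4 = 6.902° apart.
That is 6.902 × 111.2 = 767 km at the equator.

767 km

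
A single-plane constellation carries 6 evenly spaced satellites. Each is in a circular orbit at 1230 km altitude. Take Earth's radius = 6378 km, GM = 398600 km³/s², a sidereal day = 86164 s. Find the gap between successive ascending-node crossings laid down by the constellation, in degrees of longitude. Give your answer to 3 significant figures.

Semi-major axis a = 6378 + 1230 = 7608 km. Period T = 2π√(a³/μ) = 2π√(7608³/398600) = 6604.2 s = 110.07 min.
Single-satellite node shift = (6604.2/86164) × 360° = 27.59°.
With 6 satellites evenly phased, successive equator crossings are 27.59/6 = 4.599° apart.

4.60°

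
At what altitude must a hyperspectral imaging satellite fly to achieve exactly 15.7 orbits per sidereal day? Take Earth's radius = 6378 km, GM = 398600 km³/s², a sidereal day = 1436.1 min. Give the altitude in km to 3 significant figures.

Required period T = 86166 / 15.7 = 5488.3 s.
From T = 2π√(a³/μ): a = (μ T²/4π²)^(1/3) = (398600 × 5488.3² / 4π²)^(1/3) = 6725 km.
Altitude h = a − R = 6725 − 6378 = 347 km.

347 km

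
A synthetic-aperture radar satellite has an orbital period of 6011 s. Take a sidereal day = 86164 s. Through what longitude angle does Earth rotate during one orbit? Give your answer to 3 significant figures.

During one orbit Earth rotates (6011.0 / 86164) × 360° = 25.11°.

25.1°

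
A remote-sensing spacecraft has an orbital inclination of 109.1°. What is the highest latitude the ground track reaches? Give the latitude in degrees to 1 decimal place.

70.9°

Retrograde orbit: the ground track reaches ±(180° − i) = ±(180 − 109.1) = ±70.9°.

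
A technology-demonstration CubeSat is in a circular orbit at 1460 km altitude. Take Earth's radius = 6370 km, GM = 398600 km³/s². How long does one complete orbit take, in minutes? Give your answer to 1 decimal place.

114.9 min

Semi-major axis a = 6370 + 1460 = 7830 km. Period T = 2π√(a³/μ) = 2π√(7830³/398600) = 6895.3 s = 114.92 min.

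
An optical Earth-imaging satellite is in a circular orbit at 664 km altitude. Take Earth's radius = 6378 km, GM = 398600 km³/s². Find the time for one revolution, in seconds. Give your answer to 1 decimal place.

Semi-major axis a = 6378 + 664 = 7042 km. Period T = 2π√(a³/μ) = 2π√(7042³/398600) = 5881.1 s = 98.02 min.

5881.1 seconds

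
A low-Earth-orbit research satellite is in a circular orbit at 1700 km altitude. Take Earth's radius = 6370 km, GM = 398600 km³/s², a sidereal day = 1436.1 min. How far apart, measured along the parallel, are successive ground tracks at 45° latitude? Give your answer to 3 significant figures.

Semi-major axis a = 6370 + 1700 = 8070 km. Period T = 2π√(a³/μ) = 2π√(8070³/398600) = 7214.8 s = 120.25 min.
Node shift per orbit = (7214.8/86166) × 360° = 30.14°.
Equatorial spacing = 30.14 × 111.2 km/° = 3351 km.
At 45° latitude, spacing = 3351 × cos(45°) = 2370 km.

2370 km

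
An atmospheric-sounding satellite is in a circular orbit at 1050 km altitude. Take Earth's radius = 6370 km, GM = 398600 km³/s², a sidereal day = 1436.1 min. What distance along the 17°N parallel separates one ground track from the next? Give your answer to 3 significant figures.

2830 km

Semi-major axis a = 6370 + 1050 = 7420 km. Period T = 2π√(a³/μ) = 2π√(7420³/398600) = 6360.9 s = 106.01 min.
Node shift per orbit = (6360.9/86166) × 360° = 26.58°.
Equatorial spacing = 26.58 × 111.2 km/° = 2955 km.
At 17° latitude, spacing = 2955 × cos(17°) = 2826 km.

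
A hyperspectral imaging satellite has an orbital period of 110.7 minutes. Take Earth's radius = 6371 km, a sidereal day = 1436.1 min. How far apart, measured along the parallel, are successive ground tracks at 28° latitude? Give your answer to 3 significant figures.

T = 110.7 min = 6642.0 s.
Node shift per orbit = (6642.0/86166) × 360° = 27.75°.
Equatorial spacing = 27.75 × 111.2 km/° = 3086 km.
At 28° latitude, spacing = 3086 × cos(28°) = 2724 km.

2720 km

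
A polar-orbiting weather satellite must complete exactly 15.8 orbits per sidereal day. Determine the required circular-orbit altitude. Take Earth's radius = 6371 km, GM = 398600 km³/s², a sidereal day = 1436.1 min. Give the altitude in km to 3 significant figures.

325 km

Required period T = 86166 / 15.8 = 5453.5 s.
From T = 2π√(a³/μ): a = (μ T²/4π²)^(1/3) = (398600 × 5453.5² / 4π²)^(1/3) = 6696 km.
Altitude h = a − R = 6696 − 6371 = 325 km.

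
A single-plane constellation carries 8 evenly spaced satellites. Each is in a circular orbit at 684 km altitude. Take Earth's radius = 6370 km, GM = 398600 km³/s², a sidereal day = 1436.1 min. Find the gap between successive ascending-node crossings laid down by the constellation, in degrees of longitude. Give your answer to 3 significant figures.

3.08°

Semi-major axis a = 6370 + 684 = 7054 km. Period T = 2π√(a³/μ) = 2π√(7054³/398600) = 5896.1 s = 98.27 min.
Single-satellite node shift = (5896.1/86166) × 360° = 24.63°.
With 8 satellites evenly phased, successive equator crossings are 24.63/8 = 3.079° apart.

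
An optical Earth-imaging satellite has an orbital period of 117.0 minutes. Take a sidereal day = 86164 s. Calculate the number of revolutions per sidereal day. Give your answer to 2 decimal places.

12.27

T = 117.0 min = 7020.0 s.
Orbits per sidereal day = 86164 / 7020.0 = 12.274.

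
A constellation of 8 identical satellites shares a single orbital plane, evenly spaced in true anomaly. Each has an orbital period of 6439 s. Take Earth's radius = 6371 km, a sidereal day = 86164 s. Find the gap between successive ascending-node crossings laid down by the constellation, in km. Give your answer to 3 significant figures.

374 km

Single-satellite node shift = (6439.0/86164) × 360° = 26.90°.
With 8 satellites evenly phased, successive equator crossings are 26.90/8 = 3.363° apart.
That is 3.363 × 111.2 = 374 km at the equator.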